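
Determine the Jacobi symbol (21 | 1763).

1

Reciprocity: 21 ≡ 1 and 1763 ≡ 3 (mod 4), so (21/1763) = +(1763/21).
Reduce top mod 21: now compute (20/21).
Pull out 2^2: since 21 ≡ 5 (mod 8), (2/21) = -1, so (2/21)^2 = +1.
Reciprocity: 5 ≡ 1 and 21 ≡ 1 (mod 4), so (5/21) = +(21/5).
Reduce top mod 5: now compute (1/5).
Reached (1/5) = 1. Collecting the sign flips along the way, the symbol is +1.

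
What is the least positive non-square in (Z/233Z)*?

(2/233) = +1, so 2 is a residue.
(3/233) = −1, so 3 is the smallest positive non-residue mod 233.

3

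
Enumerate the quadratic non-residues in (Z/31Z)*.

Square k = 1,…,15 (k and 31−k give the same square):
1²=1, 2²=4, 3²=9, 4²=16, 5²=25, 6²≡5, 7²≡18, 8²≡2, 9²≡19, 10²≡7, 11²≡28, 12²≡20, 13²≡14, 14²≡10, 15²≡8 (mod 31).
The residues are {1, 2, 4, 5, 7, 8, 9, 10, 14, 16, 18, 19, 20, 25, 28}; the non-residues are the remaining 15 nonzero classes.

3, 6, 11, 12, 13, 15, 17, 21, 22, 23, 24, 26, 27, 29, 30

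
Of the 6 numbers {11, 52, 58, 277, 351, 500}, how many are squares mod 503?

3

(11/503) = +1 → QR.
(52/503) = +1 → QR.
(58/503) = -1 → non-residue.
(277/503) = -1 → non-residue.
(351/503) = +1 → QR.
(500/503) = -1 → non-residue.
Total quadratic residues among the 6: 3.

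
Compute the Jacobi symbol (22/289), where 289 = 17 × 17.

1

Pull out 2: since 289 ≡ 1 (mod 8), (2/289) = +1.
Reciprocity: 11 ≡ 3 and 289 ≡ 1 (mod 4), so (11/289) = +(289/11).
Reduce top mod 11: now compute (3/11).
Reciprocity: 3 ≡ 3 and 11 ≡ 3 (mod 4), so (3/11) = −(11/3).
Reduce top mod 3: now compute (2/3).
Pull out 2: since 3 ≡ 3 (mod 8), (2/3) = -1.
Reached (1/3) = 1. Collecting the sign flips along the way, the symbol is +1.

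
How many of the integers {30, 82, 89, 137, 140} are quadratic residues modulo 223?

(30/223) = +1 → QR.
(82/223) = +1 → QR.
(89/223) = +1 → QR.
(137/223) = -1 → non-residue.
(140/223) = -1 → non-residue.
Total quadratic residues among the 5: 3.

3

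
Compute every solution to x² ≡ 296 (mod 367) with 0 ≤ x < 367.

42, 325

Since 367 ≡ 3 (mod 4), a square root of 296 is 296^((367+1)/4) = 296^92 mod 367.
Repeated squaring: 296^2≡270, 296^4≡234, 296^8≡73, 296^16≡191, 296^32≡148, 296^64≡251 (mod 367).
296^92 = 296^(64+16+8+4) ≡ 325 (mod 367).
Check: 325² = 105625 ≡ 296 (mod 367). The two roots are 42 and 325.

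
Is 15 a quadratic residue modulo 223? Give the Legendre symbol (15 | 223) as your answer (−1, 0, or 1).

Euler's criterion: (15/223) ≡ 15^111 (mod 223).
15^2 ≡ 2 (mod 223)
15^4 ≡ 4 (mod 223)
15^8 ≡ 16 (mod 223)
15^16 ≡ 33 (mod 223)
15^32 ≡ 197 (mod 223)
15^64 ≡ 7 (mod 223)
15^111 = 15^(64+32+8+4+2+1) ≡ 1 (mod 223).
Result is 1, so (15/223) = 1.

1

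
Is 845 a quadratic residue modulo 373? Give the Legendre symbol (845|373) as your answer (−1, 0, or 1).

-1

Euler's criterion: (845/373) ≡ 99^186 (mod 373).
99^2 ≡ 103 (mod 373)
99^4 ≡ 165 (mod 373)
99^8 ≡ 369 (mod 373)
99^16 ≡ 16 (mod 373)
99^32 ≡ 256 (mod 373)
99^64 ≡ 261 (mod 373)
99^128 ≡ 235 (mod 373)
99^186 = 99^(128+32+16+8+2) ≡ 372 (mod 373).
Result is 372 ≡ −1, so (845/373) = −1.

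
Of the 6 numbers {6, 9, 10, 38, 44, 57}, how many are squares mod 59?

(6/59) = -1 → non-residue.
(9/59) = +1 → QR.
(10/59) = -1 → non-residue.
(38/59) = -1 → non-residue.
(44/59) = -1 → non-residue.
(57/59) = +1 → QR.
Total quadratic residues among the 6: 2.

2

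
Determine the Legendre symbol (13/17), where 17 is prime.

Euler's criterion: (13/17) ≡ 13^8 (mod 17).
13^2 ≡ 16 (mod 17)
13^4 ≡ 1 (mod 17)
13^8 ≡ 1 (mod 17)
13^8 = 13^(8) ≡ 1 (mod 17).
Result is 1, so (13/17) = 1.

1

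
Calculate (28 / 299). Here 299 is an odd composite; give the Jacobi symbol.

1

Pull out 2^2: since 299 ≡ 3 (mod 8), (2/299) = -1, so (2/299)^2 = +1.
Reciprocity: 7 ≡ 3 and 299 ≡ 3 (mod 4), so (7/299) = −(299/7).
Reduce top mod 7: now compute (5/7).
Reciprocity: 5 ≡ 1 and 7 ≡ 3 (mod 4), so (5/7) = +(7/5).
Reduce top mod 5: now compute (2/5).
Pull out 2: since 5 ≡ 5 (mod 8), (2/5) = -1.
Reached (1/5) = 1. Collecting the sign flips along the way, the symbol is +1.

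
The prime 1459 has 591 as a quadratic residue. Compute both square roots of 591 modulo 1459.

Since 1459 ≡ 3 (mod 4), a square root of 591 is 591^((1459+1)/4) = 591^365 mod 1459.
Repeated squaring: 591^2≡580, 591^4≡830, 591^8≡252, 591^16≡767, 591^32≡312, 591^64≡1050, 591^128≡955, 591^256≡150 (mod 1459).
591^365 = 591^(256+64+32+8+4+1) ≡ 470 (mod 1459).
Check: 470² = 220900 ≡ 591 (mod 1459). The two roots are 470 and 989.

470, 989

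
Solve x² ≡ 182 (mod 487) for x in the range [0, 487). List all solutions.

34, 453

Since 487 ≡ 3 (mod 4), a square root of 182 is 182^((487+1)/4) = 182^122 mod 487.
Repeated squaring: 182^2≡8, 182^4≡64, 182^8≡200, 182^16≡66, 182^32≡460, 182^64≡242 (mod 487).
182^122 = 182^(64+32+16+8+2) ≡ 453 (mod 487).
Check: 453² = 205209 ≡ 182 (mod 487). The two roots are 34 and 453.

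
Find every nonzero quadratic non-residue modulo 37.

2, 5, 6, 8, 13, 14, 15, 17, 18, 19, 20, 22, 23, 24, 29, 31, 32, 35

Square k = 1,…,18 (k and 37−k give the same square):
1²=1, 2²=4, 3²=9, 4²=16, 5²=25, 6²=36, 7²≡12, 8²≡27, 9²≡7, 10²≡26, 11²≡10, 12²≡33, 13²≡21, 14²≡11, 15²≡3, 16²≡34, 17²≡30, 18²≡28 (mod 37).
The residues are {1, 3, 4, 7, 9, 10, 11, 12, 16, 21, 25, 26, 27, 28, 30, 33, 34, 36}; the non-residues are the remaining 18 nonzero classes.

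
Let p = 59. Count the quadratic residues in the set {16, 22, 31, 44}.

2

(16/59) = +1 → QR.
(22/59) = +1 → QR.
(31/59) = -1 → non-residue.
(44/59) = -1 → non-residue.
Total quadratic residues among the 4: 2.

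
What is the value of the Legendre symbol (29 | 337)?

-1

Euler's criterion: (29/337) ≡ 29^168 (mod 337).
29^2 ≡ 167 (mod 337)
29^4 ≡ 255 (mod 337)
29^8 ≡ 321 (mod 337)
29^16 ≡ 256 (mod 337)
29^32 ≡ 158 (mod 337)
29^64 ≡ 26 (mod 337)
29^128 ≡ 2 (mod 337)
29^168 = 29^(128+32+8) ≡ 336 (mod 337).
Result is 336 ≡ −1, so (29/337) = −1.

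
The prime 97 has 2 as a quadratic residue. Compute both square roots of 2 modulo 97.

97 ≡ 1 (mod 4), so we find a root by search.
Trying successive values, 14² = 196 ≡ 2 (mod 97). The other root is 97 − 14 = 83.

14, 83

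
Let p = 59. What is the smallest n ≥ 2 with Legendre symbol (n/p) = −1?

2

(2/59) = −1, so 2 is the smallest positive non-residue mod 59.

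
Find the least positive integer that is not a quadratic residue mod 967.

(2/967) = +1, so 2 is a residue.
(3/967) = −1, so 3 is the smallest positive non-residue mod 967.

3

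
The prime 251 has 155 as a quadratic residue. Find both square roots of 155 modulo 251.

54, 197

Since 251 ≡ 3 (mod 4), a square root of 155 is 155^((251+1)/4) = 155^63 mod 251.
Repeated squaring: 155^2≡180, 155^4≡21, 155^8≡190, 155^16≡207, 155^32≡179 (mod 251).
155^63 = 155^(32+16+8+4+2+1) ≡ 197 (mod 251).
Check: 197² = 38809 ≡ 155 (mod 251). The two roots are 54 and 197.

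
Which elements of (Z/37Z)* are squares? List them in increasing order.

Square k = 1,…,18 (k and 37−k give the same square):
1²=1, 2²=4, 3²=9, 4²=16, 5²=25, 6²=36, 7²≡12, 8²≡27, 9²≡7, 10²≡26, 11²≡10, 12²≡33, 13²≡21, 14²≡11, 15²≡3, 16²≡34, 17²≡30, 18²≡28 (mod 37).
So the quadratic residues mod 37 are {1, 3, 4, 7, 9, 10, 11, 12, 16, 21, 25, 26, 27, 28, 30, 33, 34, 36}.

1, 3, 4, 7, 9, 10, 11, 12, 16, 21, 25, 26, 27, 28, 30, 33, 34, 36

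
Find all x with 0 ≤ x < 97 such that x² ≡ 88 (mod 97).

31, 66

97 ≡ 1 (mod 4), so we find a root by search.
Trying successive values, 31² = 961 ≡ 88 (mod 97). The other root is 97 − 31 = 66.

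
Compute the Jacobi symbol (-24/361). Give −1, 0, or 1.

1

First reduce: -24 ≡ 337 (mod 361).
Reciprocity: 337 ≡ 1 and 361 ≡ 1 (mod 4), so (337/361) = +(361/337).
Reduce top mod 337: now compute (24/337).
Pull out 2^3: since 337 ≡ 1 (mod 8), (2/337) = +1, so (2/337)^3 = +1.
Reciprocity: 3 ≡ 3 and 337 ≡ 1 (mod 4), so (3/337) = +(337/3).
Reduce top mod 3: now compute (1/3).
Reached (1/3) = 1. Collecting the sign flips along the way, the symbol is +1.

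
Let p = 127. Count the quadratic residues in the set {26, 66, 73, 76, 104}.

(26/127) = +1 → QR.
(66/127) = -1 → non-residue.
(73/127) = +1 → QR.
(76/127) = +1 → QR.
(104/127) = +1 → QR.
Total quadratic residues among the 5: 4.

4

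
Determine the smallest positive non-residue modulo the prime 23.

(2/23) = +1, so 2 is a residue.
(3/23) = +1, so 3 is a residue.
(4/23) = +1, so 4 is a residue.
(5/23) = −1, so 5 is the smallest positive non-residue mod 23.

5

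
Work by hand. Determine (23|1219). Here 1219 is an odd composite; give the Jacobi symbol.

Reciprocity: 23 ≡ 3 and 1219 ≡ 3 (mod 4), so (23/1219) = −(1219/23).
Reduce top mod 23: now compute (0/23).
Top reduces to 0: gcd > 1, so the symbol is 0.

0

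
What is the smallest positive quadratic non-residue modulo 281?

3

(2/281) = +1, so 2 is a residue.
(3/281) = −1, so 3 is the smallest positive non-residue mod 281.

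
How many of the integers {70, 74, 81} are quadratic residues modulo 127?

3

(70/127) = +1 → QR.
(74/127) = +1 → QR.
(81/127) = +1 → QR.
Total quadratic residues among the 3: 3.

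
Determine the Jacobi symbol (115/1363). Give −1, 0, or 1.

Reciprocity: 115 ≡ 3 and 1363 ≡ 3 (mod 4), so (115/1363) = −(1363/115).
Reduce top mod 115: now compute (98/115).
Pull out 2: since 115 ≡ 3 (mod 8), (2/115) = -1.
Reciprocity: 49 ≡ 1 and 115 ≡ 3 (mod 4), so (49/115) = +(115/49).
Reduce top mod 49: now compute (17/49).
Reciprocity: 17 ≡ 1 and 49 ≡ 1 (mod 4), so (17/49) = +(49/17).
Reduce top mod 17: now compute (15/17).
Reciprocity: 15 ≡ 3 and 17 ≡ 1 (mod 4), so (15/17) = +(17/15).
Reduce top mod 15: now compute (2/15).
Pull out 2: since 15 ≡ 7 (mod 8), (2/15) = +1.
Reached (1/15) = 1. Collecting the sign flips along the way, the symbol is +1.

1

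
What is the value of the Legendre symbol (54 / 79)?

Euler's criterion: (54/79) ≡ 54^39 (mod 79).
54^2 ≡ 72 (mod 79)
54^4 ≡ 49 (mod 79)
54^8 ≡ 31 (mod 79)
54^16 ≡ 13 (mod 79)
54^32 ≡ 11 (mod 79)
54^39 = 54^(32+4+2+1) ≡ 78 (mod 79).
Result is 78 ≡ −1, so (54/79) = −1.

-1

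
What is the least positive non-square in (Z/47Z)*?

5

(2/47) = +1, so 2 is a residue.
(3/47) = +1, so 3 is a residue.
(4/47) = +1, so 4 is a residue.
(5/47) = −1, so 5 is the smallest positive non-residue mod 47.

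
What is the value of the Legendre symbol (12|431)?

1

Euler's criterion: (12/431) ≡ 12^215 (mod 431).
12^2 ≡ 144 (mod 431)
12^4 ≡ 48 (mod 431)
12^8 ≡ 149 (mod 431)
12^16 ≡ 220 (mod 431)
12^32 ≡ 128 (mod 431)
12^64 ≡ 6 (mod 431)
12^128 ≡ 36 (mod 431)
12^215 = 12^(128+64+16+4+2+1) ≡ 1 (mod 431).
Result is 1, so (12/431) = 1.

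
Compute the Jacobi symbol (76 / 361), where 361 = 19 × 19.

Pull out 2^2: since 361 ≡ 1 (mod 8), (2/361) = +1, so (2/361)^2 = +1.
Reciprocity: 19 ≡ 3 and 361 ≡ 1 (mod 4), so (19/361) = +(361/19).
Reduce top mod 19: now compute (0/19).
Top reduces to 0: gcd > 1, so the symbol is 0.

0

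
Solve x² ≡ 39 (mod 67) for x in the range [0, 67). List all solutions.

21, 46

Since 67 ≡ 3 (mod 4), a square root of 39 is 39^((67+1)/4) = 39^17 mod 67.
Repeated squaring: 39^2≡47, 39^4≡65, 39^8≡4, 39^16≡16 (mod 67).
39^17 = 39^(16+1) ≡ 21 (mod 67).
Check: 21² = 441 ≡ 39 (mod 67). The two roots are 21 and 46.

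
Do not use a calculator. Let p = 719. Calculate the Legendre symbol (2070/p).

-1

Euler's criterion: (2070/719) ≡ 632^359 (mod 719).
632^2 ≡ 379 (mod 719)
632^4 ≡ 560 (mod 719)
632^8 ≡ 116 (mod 719)
632^16 ≡ 514 (mod 719)
632^32 ≡ 323 (mod 719)
632^64 ≡ 74 (mod 719)
632^128 ≡ 443 (mod 719)
632^256 ≡ 681 (mod 719)
632^359 = 632^(256+64+32+4+2+1) ≡ 718 (mod 719).
Result is 718 ≡ −1, so (2070/719) = −1.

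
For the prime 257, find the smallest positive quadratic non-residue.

3

(2/257) = +1, so 2 is a residue.
(3/257) = −1, so 3 is the smallest positive non-residue mod 257.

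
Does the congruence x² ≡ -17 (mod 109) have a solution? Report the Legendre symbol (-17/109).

First reduce: -17 ≡ 92 (mod 109).
Pull out 2^2: since 109 ≡ 5 (mod 8), (2/109) = -1, so (2/109)^2 = +1.
Reciprocity: 23 ≡ 3 and 109 ≡ 1 (mod 4), so (23/109) = +(109/23).
Reduce top mod 23: now compute (17/23).
Reciprocity: 17 ≡ 1 and 23 ≡ 3 (mod 4), so (17/23) = +(23/17).
Reduce top mod 17: now compute (6/17).
Pull out 2: since 17 ≡ 1 (mod 8), (2/17) = +1.
Reciprocity: 3 ≡ 3 and 17 ≡ 1 (mod 4), so (3/17) = +(17/3).
Reduce top mod 3: now compute (2/3).
Pull out 2: since 3 ≡ 3 (mod 8), (2/3) = -1.
Reached (1/3) = 1. Collecting the sign flips along the way, the symbol is -1.

-1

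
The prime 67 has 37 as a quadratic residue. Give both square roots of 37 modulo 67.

Since 67 ≡ 3 (mod 4), a square root of 37 is 37^((67+1)/4) = 37^17 mod 67.
Repeated squaring: 37^2≡29, 37^4≡37, 37^8≡29, 37^16≡37 (mod 67).
37^17 = 37^(16+1) ≡ 29 (mod 67).
Check: 29² = 841 ≡ 37 (mod 67). The two roots are 29 and 38.

29, 38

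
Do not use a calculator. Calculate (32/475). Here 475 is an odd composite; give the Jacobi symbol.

Pull out 2^5: since 475 ≡ 3 (mod 8), (2/475) = -1, so (2/475)^5 = -1.
Reached (1/475) = 1. Collecting the sign flips along the way, the symbol is -1.

-1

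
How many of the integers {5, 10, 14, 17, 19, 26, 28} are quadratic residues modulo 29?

2

(5/29) = +1 → QR.
(10/29) = -1 → non-residue.
(14/29) = -1 → non-residue.
(17/29) = -1 → non-residue.
(19/29) = -1 → non-residue.
(26/29) = -1 → non-residue.
(28/29) = +1 → QR.
Total quadratic residues among the 7: 2.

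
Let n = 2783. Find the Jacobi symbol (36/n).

Pull out 2^2: since 2783 ≡ 7 (mod 8), (2/2783) = +1, so (2/2783)^2 = +1.
Reciprocity: 9 ≡ 1 and 2783 ≡ 3 (mod 4), so (9/2783) = +(2783/9).
Reduce top mod 9: now compute (2/9).
Pull out 2: since 9 ≡ 1 (mod 8), (2/9) = +1.
Reached (1/9) = 1. Collecting the sign flips along the way, the symbol is +1.

1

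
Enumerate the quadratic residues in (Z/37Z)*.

1, 3, 4, 7, 9, 10, 11, 12, 16, 21, 25, 26, 27, 28, 30, 33, 34, 36

Square k = 1,…,18 (k and 37−k give the same square):
1²=1, 2²=4, 3²=9, 4²=16, 5²=25, 6²=36, 7²≡12, 8²≡27, 9²≡7, 10²≡26, 11²≡10, 12²≡33, 13²≡21, 14²≡11, 15²≡3, 16²≡34, 17²≡30, 18²≡28 (mod 37).
So the quadratic residues mod 37 are {1, 3, 4, 7, 9, 10, 11, 12, 16, 21, 25, 26, 27, 28, 30, 33, 34, 36}.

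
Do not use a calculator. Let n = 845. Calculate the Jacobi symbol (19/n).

1

Reciprocity: 19 ≡ 3 and 845 ≡ 1 (mod 4), so (19/845) = +(845/19).
Reduce top mod 19: now compute (9/19).
Reciprocity: 9 ≡ 1 and 19 ≡ 3 (mod 4), so (9/19) = +(19/9).
Reduce top mod 9: now compute (1/9).
Reached (1/9) = 1. Collecting the sign flips along the way, the symbol is +1.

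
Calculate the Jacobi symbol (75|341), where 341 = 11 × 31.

-1

Reciprocity: 75 ≡ 3 and 341 ≡ 1 (mod 4), so (75/341) = +(341/75).
Reduce top mod 75: now compute (41/75).
Reciprocity: 41 ≡ 1 and 75 ≡ 3 (mod 4), so (41/75) = +(75/41).
Reduce top mod 41: now compute (34/41).
Pull out 2: since 41 ≡ 1 (mod 8), (2/41) = +1.
Reciprocity: 17 ≡ 1 and 41 ≡ 1 (mod 4), so (17/41) = +(41/17).
Reduce top mod 17: now compute (7/17).
Reciprocity: 7 ≡ 3 and 17 ≡ 1 (mod 4), so (7/17) = +(17/7).
Reduce top mod 7: now compute (3/7).
Reciprocity: 3 ≡ 3 and 7 ≡ 3 (mod 4), so (3/7) = −(7/3).
Reduce top mod 3: now compute (1/3).
Reached (1/3) = 1. Collecting the sign flips along the way, the symbol is -1.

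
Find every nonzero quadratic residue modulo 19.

1 4 5 6 7 9 11 16 17

Square k = 1,…,9 (k and 19−k give the same square):
1²=1, 2²=4, 3²=9, 4²=16, 5²≡6, 6²≡17, 7²≡11, 8²≡7, 9²≡5 (mod 19).
So the quadratic residues mod 19 are {1, 4, 5, 6, 7, 9, 11, 16, 17}.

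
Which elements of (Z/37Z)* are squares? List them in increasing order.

Square k = 1,…,18 (k and 37−k give the same square):
1²=1, 2²=4, 3²=9, 4²=16, 5²=25, 6²=36, 7²≡12, 8²≡27, 9²≡7, 10²≡26, 11²≡10, 12²≡33, 13²≡21, 14²≡11, 15²≡3, 16²≡34, 17²≡30, 18²≡28 (mod 37).
So the quadratic residues mod 37 are {1, 3, 4, 7, 9, 10, 11, 12, 16, 21, 25, 26, 27, 28, 30, 33, 34, 36}.

1 3 4 7 9 10 11 12 16 21 25 26 27 28 30 33 34 36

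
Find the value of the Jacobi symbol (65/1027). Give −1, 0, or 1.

Reciprocity: 65 ≡ 1 and 1027 ≡ 3 (mod 4), so (65/1027) = +(1027/65).
Reduce top mod 65: now compute (52/65).
Pull out 2^2: since 65 ≡ 1 (mod 8), (2/65) = +1, so (2/65)^2 = +1.
Reciprocity: 13 ≡ 1 and 65 ≡ 1 (mod 4), so (13/65) = +(65/13).
Reduce top mod 13: now compute (0/13).
Top reduces to 0: gcd > 1, so the symbol is 0.

0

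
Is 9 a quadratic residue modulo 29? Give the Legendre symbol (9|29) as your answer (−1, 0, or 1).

1

Euler's criterion: (9/29) ≡ 9^14 (mod 29).
9^2 ≡ 23 (mod 29)
9^4 ≡ 7 (mod 29)
9^8 ≡ 20 (mod 29)
9^14 = 9^(8+4+2) ≡ 1 (mod 29).
Result is 1, so (9/29) = 1.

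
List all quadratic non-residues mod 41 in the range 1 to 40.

3 6 7 11 12 13 14 15 17 19 22 24 26 27 28 29 30 34 35 38

Square k = 1,…,20 (k and 41−k give the same square):
1²=1, 2²=4, 3²=9, 4²=16, 5²=25, 6²=36, 7²≡8, 8²≡23, 9²≡40, 10²≡18, 11²≡39, 12²≡21, 13²≡5, 14²≡32, 15²≡20, 16²≡10, 17²≡2, 18²≡37, 19²≡33, 20²≡31 (mod 41).
The residues are {1, 2, 4, 5, 8, 9, 10, 16, 18, 20, 21, 23, 25, 31, 32, 33, 36, 37, 39, 40}; the non-residues are the remaining 20 nonzero classes.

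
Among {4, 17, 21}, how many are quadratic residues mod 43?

(4/43) = +1 → QR.
(17/43) = +1 → QR.
(21/43) = +1 → QR.
Total quadratic residues among the 3: 3.

3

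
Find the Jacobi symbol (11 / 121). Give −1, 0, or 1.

0

Reciprocity: 11 ≡ 3 and 121 ≡ 1 (mod 4), so (11/121) = +(121/11).
Reduce top mod 11: now compute (0/11).
Top reduces to 0: gcd > 1, so the symbol is 0.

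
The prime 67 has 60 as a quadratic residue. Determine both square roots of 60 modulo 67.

23, 44

Since 67 ≡ 3 (mod 4), a square root of 60 is 60^((67+1)/4) = 60^17 mod 67.
Repeated squaring: 60^2≡49, 60^4≡56, 60^8≡54, 60^16≡35 (mod 67).
60^17 = 60^(16+1) ≡ 23 (mod 67).
Check: 23² = 529 ≡ 60 (mod 67). The two roots are 23 and 44.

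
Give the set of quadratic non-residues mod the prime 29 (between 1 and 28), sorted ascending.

2,3,8,10,11,12,14,15,17,18,19,21,26,27

Square k = 1,…,14 (k and 29−k give the same square):
1²=1, 2²=4, 3²=9, 4²=16, 5²=25, 6²≡7, 7²≡20, 8²≡6, 9²≡23, 10²≡13, 11²≡5, 12²≡28, 13²≡24, 14²≡22 (mod 29).
The residues are {1, 4, 5, 6, 7, 9, 13, 16, 20, 22, 23, 24, 25, 28}; the non-residues are the remaining 14 nonzero classes.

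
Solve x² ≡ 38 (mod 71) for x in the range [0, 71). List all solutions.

Since 71 ≡ 3 (mod 4), a square root of 38 is 38^((71+1)/4) = 38^18 mod 71.
Repeated squaring: 38^2≡24, 38^4≡8, 38^8≡64, 38^16≡49 (mod 71).
38^18 = 38^(16+2) ≡ 40 (mod 71).
Check: 40² = 1600 ≡ 38 (mod 71). The two roots are 31 and 40.

31, 40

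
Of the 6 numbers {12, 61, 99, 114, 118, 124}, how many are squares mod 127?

(12/127) = -1 → non-residue.
(61/127) = +1 → QR.
(99/127) = +1 → QR.
(114/127) = -1 → non-residue.
(118/127) = -1 → non-residue.
(124/127) = +1 → QR.
Total quadratic residues among the 6: 3.

3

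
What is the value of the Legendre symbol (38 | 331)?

Euler's criterion: (38/331) ≡ 38^165 (mod 331).
38^2 ≡ 120 (mod 331)
38^4 ≡ 167 (mod 331)
38^8 ≡ 85 (mod 331)
38^16 ≡ 274 (mod 331)
38^32 ≡ 270 (mod 331)
38^64 ≡ 80 (mod 331)
38^128 ≡ 111 (mod 331)
38^165 = 38^(128+32+4+1) ≡ 330 (mod 331).
Result is 330 ≡ −1, so (38/331) = −1.

-1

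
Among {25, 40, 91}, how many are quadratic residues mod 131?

2

(25/131) = +1 → QR.
(40/131) = -1 → non-residue.
(91/131) = +1 → QR.
Total quadratic residues among the 3: 2.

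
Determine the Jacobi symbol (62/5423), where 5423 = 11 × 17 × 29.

Pull out 2: since 5423 ≡ 7 (mod 8), (2/5423) = +1.
Reciprocity: 31 ≡ 3 and 5423 ≡ 3 (mod 4), so (31/5423) = −(5423/31).
Reduce top mod 31: now compute (29/31).
Reciprocity: 29 ≡ 1 and 31 ≡ 3 (mod 4), so (29/31) = +(31/29).
Reduce top mod 29: now compute (2/29).
Pull out 2: since 29 ≡ 5 (mod 8), (2/29) = -1.
Reached (1/29) = 1. Collecting the sign flips along the way, the symbol is +1.

1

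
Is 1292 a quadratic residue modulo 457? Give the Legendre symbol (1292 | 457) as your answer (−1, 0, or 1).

1

First reduce: 1292 ≡ 378 (mod 457).
Pull out 2: since 457 ≡ 1 (mod 8), (2/457) = +1.
Reciprocity: 189 ≡ 1 and 457 ≡ 1 (mod 4), so (189/457) = +(457/189).
Reduce top mod 189: now compute (79/189).
Reciprocity: 79 ≡ 3 and 189 ≡ 1 (mod 4), so (79/189) = +(189/79).
Reduce top mod 79: now compute (31/79).
Reciprocity: 31 ≡ 3 and 79 ≡ 3 (mod 4), so (31/79) = −(79/31).
Reduce top mod 31: now compute (17/31).
Reciprocity: 17 ≡ 1 and 31 ≡ 3 (mod 4), so (17/31) = +(31/17).
Reduce top mod 17: now compute (14/17).
Pull out 2: since 17 ≡ 1 (mod 8), (2/17) = +1.
Reciprocity: 7 ≡ 3 and 17 ≡ 1 (mod 4), so (7/17) = +(17/7).
Reduce top mod 7: now compute (3/7).
Reciprocity: 3 ≡ 3 and 7 ≡ 3 (mod 4), so (3/7) = −(7/3).
Reduce top mod 3: now compute (1/3).
Reached (1/3) = 1. Collecting the sign flips along the way, the symbol is +1.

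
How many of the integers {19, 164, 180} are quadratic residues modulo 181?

1

(19/181) = -1 → non-residue.
(164/181) = -1 → non-residue.
(180/181) = +1 → QR.
Total quadratic residues among the 3: 1.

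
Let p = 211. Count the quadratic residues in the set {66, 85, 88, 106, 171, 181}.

(66/211) = +1 → QR.
(85/211) = -1 → non-residue.
(88/211) = -1 → non-residue.
(106/211) = -1 → non-residue.
(171/211) = +1 → QR.
(181/211) = -1 → non-residue.
Total quadratic residues among the 6: 2.

2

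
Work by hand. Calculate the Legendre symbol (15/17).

1

Euler's criterion: (15/17) ≡ 15^8 (mod 17).
15^2 ≡ 4 (mod 17)
15^4 ≡ 16 (mod 17)
15^8 ≡ 1 (mod 17)
15^8 = 15^(8) ≡ 1 (mod 17).
Result is 1, so (15/17) = 1.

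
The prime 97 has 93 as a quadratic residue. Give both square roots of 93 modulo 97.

44, 53

97 ≡ 1 (mod 4), so we find a root by search.
Trying successive values, 44² = 1936 ≡ 93 (mod 97). The other root is 97 − 44 = 53.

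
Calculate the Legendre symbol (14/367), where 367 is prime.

Euler's criterion: (14/367) ≡ 14^183 (mod 367).
14^2 ≡ 196 (mod 367)
14^4 ≡ 248 (mod 367)
14^8 ≡ 215 (mod 367)
14^16 ≡ 350 (mod 367)
14^32 ≡ 289 (mod 367)
14^64 ≡ 212 (mod 367)
14^128 ≡ 170 (mod 367)
14^183 = 14^(128+32+16+4+2+1) ≡ 1 (mod 367).
Result is 1, so (14/367) = 1.

1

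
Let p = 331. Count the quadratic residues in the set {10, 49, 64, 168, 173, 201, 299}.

(10/331) = -1 → non-residue.
(49/331) = +1 → QR.
(64/331) = +1 → QR.
(168/331) = -1 → non-residue.
(173/331) = +1 → QR.
(201/331) = -1 → non-residue.
(299/331) = +1 → QR.
Total quadratic residues among the 7: 4.

4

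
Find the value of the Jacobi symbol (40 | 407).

Pull out 2^3: since 407 ≡ 7 (mod 8), (2/407) = +1, so (2/407)^3 = +1.
Reciprocity: 5 ≡ 1 and 407 ≡ 3 (mod 4), so (5/407) = +(407/5).
Reduce top mod 5: now compute (2/5).
Pull out 2: since 5 ≡ 5 (mod 8), (2/5) = -1.
Reached (1/5) = 1. Collecting the sign flips along the way, the symbol is -1.

-1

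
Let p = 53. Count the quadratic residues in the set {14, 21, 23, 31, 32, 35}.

0

(14/53) = -1 → non-residue.
(21/53) = -1 → non-residue.
(23/53) = -1 → non-residue.
(31/53) = -1 → non-residue.
(32/53) = -1 → non-residue.
(35/53) = -1 → non-residue.
Total quadratic residues among the 6: 0.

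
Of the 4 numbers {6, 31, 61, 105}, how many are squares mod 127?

(6/127) = -1 → non-residue.
(31/127) = +1 → QR.
(61/127) = +1 → QR.
(105/127) = -1 → non-residue.
Total quadratic residues among the 4: 2.

2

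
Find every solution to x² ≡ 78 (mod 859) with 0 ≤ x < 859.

333, 526

Since 859 ≡ 3 (mod 4), a square root of 78 is 78^((859+1)/4) = 78^215 mod 859.
Repeated squaring: 78^2≡71, 78^4≡746, 78^8≡743, 78^16≡571, 78^32≡480, 78^64≡188, 78^128≡125 (mod 859).
78^215 = 78^(128+64+16+4+2+1) ≡ 526 (mod 859).
Check: 526² = 276676 ≡ 78 (mod 859). The two roots are 333 and 526.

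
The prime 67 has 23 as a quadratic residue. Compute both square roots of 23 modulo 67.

31, 36

Since 67 ≡ 3 (mod 4), a square root of 23 is 23^((67+1)/4) = 23^17 mod 67.
Repeated squaring: 23^2≡60, 23^4≡49, 23^8≡56, 23^16≡54 (mod 67).
23^17 = 23^(16+1) ≡ 36 (mod 67).
Check: 36² = 1296 ≡ 23 (mod 67). The two roots are 31 and 36.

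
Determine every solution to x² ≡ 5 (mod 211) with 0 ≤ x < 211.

65, 146

Since 211 ≡ 3 (mod 4), a square root of 5 is 5^((211+1)/4) = 5^53 mod 211.
Repeated squaring: 5^2≡25, 5^4≡203, 5^8≡64, 5^16≡87, 5^32≡184 (mod 211).
5^53 = 5^(32+16+4+1) ≡ 65 (mod 211).
Check: 65² = 4225 ≡ 5 (mod 211). The two roots are 65 and 146.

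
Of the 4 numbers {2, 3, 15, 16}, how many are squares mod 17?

3

(2/17) = +1 → QR.
(3/17) = -1 → non-residue.
(15/17) = +1 → QR.
(16/17) = +1 → QR.
Total quadratic residues among the 4: 3.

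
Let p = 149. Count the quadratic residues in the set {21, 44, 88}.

(21/149) = -1 → non-residue.
(44/149) = -1 → non-residue.
(88/149) = +1 → QR.
Total quadratic residues among the 3: 1.

1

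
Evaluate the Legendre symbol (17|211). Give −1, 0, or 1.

Reciprocity: 17 ≡ 1 and 211 ≡ 3 (mod 4), so (17/211) = +(211/17).
Reduce top mod 17: now compute (7/17).
Reciprocity: 7 ≡ 3 and 17 ≡ 1 (mod 4), so (7/17) = +(17/7).
Reduce top mod 7: now compute (3/7).
Reciprocity: 3 ≡ 3 and 7 ≡ 3 (mod 4), so (3/7) = −(7/3).
Reduce top mod 3: now compute (1/3).
Reached (1/3) = 1. Collecting the sign flips along the way, the symbol is -1.

-1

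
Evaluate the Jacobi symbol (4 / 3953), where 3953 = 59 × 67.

1

Pull out 2^2: since 3953 ≡ 1 (mod 8), (2/3953) = +1, so (2/3953)^2 = +1.
Reached (1/3953) = 1. Collecting the sign flips along the way, the symbol is +1.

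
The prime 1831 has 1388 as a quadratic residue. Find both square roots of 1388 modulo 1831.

885, 946

Since 1831 ≡ 3 (mod 4), a square root of 1388 is 1388^((1831+1)/4) = 1388^458 mod 1831.
Repeated squaring: 1388^2≡332, 1388^4≡364, 1388^8≡664, 1388^16≡1456, 1388^32≡1469, 1388^64≡1043, 1388^128≡235, 1388^256≡295 (mod 1831).
1388^458 = 1388^(256+128+64+8+2) ≡ 946 (mod 1831).
Check: 946² = 894916 ≡ 1388 (mod 1831). The two roots are 885 and 946.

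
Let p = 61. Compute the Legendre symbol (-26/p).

-1

First reduce: -26 ≡ 35 (mod 61).
Reciprocity: 35 ≡ 3 and 61 ≡ 1 (mod 4), so (35/61) = +(61/35).
Reduce top mod 35: now compute (26/35).
Pull out 2: since 35 ≡ 3 (mod 8), (2/35) = -1.
Reciprocity: 13 ≡ 1 and 35 ≡ 3 (mod 4), so (13/35) = +(35/13).
Reduce top mod 13: now compute (9/13).
Reciprocity: 9 ≡ 1 and 13 ≡ 1 (mod 4), so (9/13) = +(13/9).
Reduce top mod 9: now compute (4/9).
Pull out 2^2: since 9 ≡ 1 (mod 8), (2/9) = +1, so (2/9)^2 = +1.
Reached (1/9) = 1. Collecting the sign flips along the way, the symbol is -1.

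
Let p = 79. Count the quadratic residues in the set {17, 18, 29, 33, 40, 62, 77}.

3

(17/79) = -1 → non-residue.
(18/79) = +1 → QR.
(29/79) = -1 → non-residue.
(33/79) = -1 → non-residue.
(40/79) = +1 → QR.
(62/79) = +1 → QR.
(77/79) = -1 → non-residue.
Total quadratic residues among the 7: 3.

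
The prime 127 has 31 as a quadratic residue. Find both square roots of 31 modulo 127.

Since 127 ≡ 3 (mod 4), a square root of 31 is 31^((127+1)/4) = 31^32 mod 127.
Repeated squaring: 31^2≡72, 31^4≡104, 31^8≡21, 31^16≡60, 31^32≡44 (mod 127).
31^32 = 31^(32) ≡ 44 (mod 127).
Check: 44² = 1936 ≡ 31 (mod 127). The two roots are 44 and 83.

44, 83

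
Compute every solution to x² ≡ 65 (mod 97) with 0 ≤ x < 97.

29, 68

97 ≡ 1 (mod 4), so we find a root by search.
Trying successive values, 29² = 841 ≡ 65 (mod 97). The other root is 97 − 29 = 68.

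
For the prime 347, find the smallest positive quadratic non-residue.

2

(2/347) = −1, so 2 is the smallest positive non-residue mod 347.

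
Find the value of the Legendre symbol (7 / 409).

Reciprocity: 7 ≡ 3 and 409 ≡ 1 (mod 4), so (7/409) = +(409/7).
Reduce top mod 7: now compute (3/7).
Reciprocity: 3 ≡ 3 and 7 ≡ 3 (mod 4), so (3/7) = −(7/3).
Reduce top mod 3: now compute (1/3).
Reached (1/3) = 1. Collecting the sign flips along the way, the symbol is -1.

-1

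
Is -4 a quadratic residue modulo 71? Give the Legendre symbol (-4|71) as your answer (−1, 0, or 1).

First reduce: -4 ≡ 67 (mod 71).
Reciprocity: 67 ≡ 3 and 71 ≡ 3 (mod 4), so (67/71) = −(71/67).
Reduce top mod 67: now compute (4/67).
Pull out 2^2: since 67 ≡ 3 (mod 8), (2/67) = -1, so (2/67)^2 = +1.
Reached (1/67) = 1. Collecting the sign flips along the way, the symbol is -1.

-1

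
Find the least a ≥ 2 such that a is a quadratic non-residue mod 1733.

(2/1733) = −1, so 2 is the smallest positive non-residue mod 1733.

2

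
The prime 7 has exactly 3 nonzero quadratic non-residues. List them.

Square k = 1,…,3 (k and 7−k give the same square):
1²=1, 2²=4, 3²≡2 (mod 7).
The residues are {1, 2, 4}; the non-residues are the remaining 3 nonzero classes.

3 5 6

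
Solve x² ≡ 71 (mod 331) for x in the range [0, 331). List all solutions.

140, 191

Since 331 ≡ 3 (mod 4), a square root of 71 is 71^((331+1)/4) = 71^83 mod 331.
Repeated squaring: 71^2≡76, 71^4≡149, 71^8≡24, 71^16≡245, 71^32≡114, 71^64≡87 (mod 331).
71^83 = 71^(64+16+2+1) ≡ 191 (mod 331).
Check: 191² = 36481 ≡ 71 (mod 331). The two roots are 140 and 191.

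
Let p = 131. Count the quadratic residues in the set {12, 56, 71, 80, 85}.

2

(12/131) = +1 → QR.
(56/131) = -1 → non-residue.
(71/131) = -1 → non-residue.
(80/131) = +1 → QR.
(85/131) = -1 → non-residue.
Total quadratic residues among the 5: 2.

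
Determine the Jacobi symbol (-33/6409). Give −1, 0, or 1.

-1

First reduce: -33 ≡ 6376 (mod 6409).
Pull out 2^3: since 6409 ≡ 1 (mod 8), (2/6409) = +1, so (2/6409)^3 = +1.
Reciprocity: 797 ≡ 1 and 6409 ≡ 1 (mod 4), so (797/6409) = +(6409/797).
Reduce top mod 797: now compute (33/797).
Reciprocity: 33 ≡ 1 and 797 ≡ 1 (mod 4), so (33/797) = +(797/33).
Reduce top mod 33: now compute (5/33).
Reciprocity: 5 ≡ 1 and 33 ≡ 1 (mod 4), so (5/33) = +(33/5).
Reduce top mod 5: now compute (3/5).
Reciprocity: 3 ≡ 3 and 5 ≡ 1 (mod 4), so (3/5) = +(5/3).
Reduce top mod 3: now compute (2/3).
Pull out 2: since 3 ≡ 3 (mod 8), (2/3) = -1.
Reached (1/3) = 1. Collecting the sign flips along the way, the symbol is -1.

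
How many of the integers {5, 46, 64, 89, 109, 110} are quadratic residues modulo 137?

2

(5/137) = -1 → non-residue.
(46/137) = -1 → non-residue.
(64/137) = +1 → QR.
(89/137) = -1 → non-residue.
(109/137) = +1 → QR.
(110/137) = -1 → non-residue.
Total quadratic residues among the 6: 2.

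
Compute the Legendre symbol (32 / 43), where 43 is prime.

-1

Pull out 2^5: since 43 ≡ 3 (mod 8), (2/43) = -1, so (2/43)^5 = -1.
Reached (1/43) = 1. Collecting the sign flips along the way, the symbol is -1.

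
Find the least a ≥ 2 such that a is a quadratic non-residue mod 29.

(2/29) = −1, so 2 is the smallest positive non-residue mod 29.

2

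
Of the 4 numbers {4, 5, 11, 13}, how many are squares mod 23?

(4/23) = +1 → QR.
(5/23) = -1 → non-residue.
(11/23) = -1 → non-residue.
(13/23) = +1 → QR.
Total quadratic residues among the 4: 2.

2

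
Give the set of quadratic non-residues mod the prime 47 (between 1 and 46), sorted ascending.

5, 10, 11, 13, 15, 19, 20, 22, 23, 26, 29, 30, 31, 33, 35, 38, 39, 40, 41, 43, 44, 45, 46

Square k = 1,…,23 (k and 47−k give the same square):
1²=1, 2²=4, 3²=9, 4²=16, 5²=25, 6²=36, 7²≡2, 8²≡17, 9²≡34, 10²≡6, 11²≡27, 12²≡3, 13²≡28, 14²≡8, 15²≡37, 16²≡21, 17²≡7, 18²≡42, 19²≡32, 20²≡24, 21²≡18, 22²≡14, 23²≡12 (mod 47).
The residues are {1, 2, 3, 4, 6, 7, 8, 9, 12, 14, 16, 17, 18, 21, 24, 25, 27, 28, 32, 34, 36, 37, 42}; the non-residues are the remaining 23 nonzero classes.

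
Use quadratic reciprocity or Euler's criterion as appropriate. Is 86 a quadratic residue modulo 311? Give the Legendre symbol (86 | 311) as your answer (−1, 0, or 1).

-1

Euler's criterion: (86/311) ≡ 86^155 (mod 311).
86^2 ≡ 243 (mod 311)
86^4 ≡ 270 (mod 311)
86^8 ≡ 126 (mod 311)
86^16 ≡ 15 (mod 311)
86^32 ≡ 225 (mod 311)
86^64 ≡ 243 (mod 311)
86^128 ≡ 270 (mod 311)
86^155 = 86^(128+16+8+2+1) ≡ 310 (mod 311).
Result is 310 ≡ −1, so (86/311) = −1.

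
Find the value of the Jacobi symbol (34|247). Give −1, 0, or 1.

Pull out 2: since 247 ≡ 7 (mod 8), (2/247) = +1.
Reciprocity: 17 ≡ 1 and 247 ≡ 3 (mod 4), so (17/247) = +(247/17).
Reduce top mod 17: now compute (9/17).
Reciprocity: 9 ≡ 1 and 17 ≡ 1 (mod 4), so (9/17) = +(17/9).
Reduce top mod 9: now compute (8/9).
Pull out 2^3: since 9 ≡ 1 (mod 8), (2/9) = +1, so (2/9)^3 = +1.
Reached (1/9) = 1. Collecting the sign flips along the way, the symbol is +1.

1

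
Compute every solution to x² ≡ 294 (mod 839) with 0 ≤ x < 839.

67, 772

Since 839 ≡ 3 (mod 4), a square root of 294 is 294^((839+1)/4) = 294^210 mod 839.
Repeated squaring: 294^2≡19, 294^4≡361, 294^8≡276, 294^16≡666, 294^32≡564, 294^64≡115, 294^128≡640 (mod 839).
294^210 = 294^(128+64+16+2) ≡ 772 (mod 839).
Check: 772² = 595984 ≡ 294 (mod 839). The two roots are 67 and 772.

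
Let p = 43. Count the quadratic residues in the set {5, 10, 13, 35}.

3

(5/43) = -1 → non-residue.
(10/43) = +1 → QR.
(13/43) = +1 → QR.
(35/43) = +1 → QR.
Total quadratic residues among the 4: 3.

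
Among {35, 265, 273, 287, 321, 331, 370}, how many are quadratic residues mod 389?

(35/389) = +1 → QR.
(265/389) = -1 → non-residue.
(273/389) = -1 → non-residue.
(287/389) = +1 → QR.
(321/389) = +1 → QR.
(331/389) = +1 → QR.
(370/389) = +1 → QR.
Total quadratic residues among the 7: 5.

5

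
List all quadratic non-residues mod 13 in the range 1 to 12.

Square k = 1,…,6 (k and 13−k give the same square):
1²=1, 2²=4, 3²=9, 4²≡3, 5²≡12, 6²≡10 (mod 13).
The residues are {1, 3, 4, 9, 10, 12}; the non-residues are the remaining 6 nonzero classes.

2,5,6,7,8,11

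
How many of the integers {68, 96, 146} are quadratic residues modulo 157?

2

(68/157) = +1 → QR.
(96/157) = -1 → non-residue.
(146/157) = +1 → QR.
Total quadratic residues among the 3: 2.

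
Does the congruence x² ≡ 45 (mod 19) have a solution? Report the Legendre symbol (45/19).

Euler's criterion: (45/19) ≡ 7^9 (mod 19).
7^2 ≡ 11 (mod 19)
7^4 ≡ 7 (mod 19)
7^8 ≡ 11 (mod 19)
7^9 = 7^(8+1) ≡ 1 (mod 19).
Result is 1, so (45/19) = 1.

1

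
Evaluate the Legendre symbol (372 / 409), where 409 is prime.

Pull out 2^2: since 409 ≡ 1 (mod 8), (2/409) = +1, so (2/409)^2 = +1.
Reciprocity: 93 ≡ 1 and 409 ≡ 1 (mod 4), so (93/409) = +(409/93).
Reduce top mod 93: now compute (37/93).
Reciprocity: 37 ≡ 1 and 93 ≡ 1 (mod 4), so (37/93) = +(93/37).
Reduce top mod 37: now compute (19/37).
Reciprocity: 19 ≡ 3 and 37 ≡ 1 (mod 4), so (19/37) = +(37/19).
Reduce top mod 19: now compute (18/19).
Pull out 2: since 19 ≡ 3 (mod 8), (2/19) = -1.
Reciprocity: 9 ≡ 1 and 19 ≡ 3 (mod 4), so (9/19) = +(19/9).
Reduce top mod 9: now compute (1/9).
Reached (1/9) = 1. Collecting the sign flips along the way, the symbol is -1.

-1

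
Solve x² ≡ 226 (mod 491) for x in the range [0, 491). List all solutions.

186, 305

Since 491 ≡ 3 (mod 4), a square root of 226 is 226^((491+1)/4) = 226^123 mod 491.
Repeated squaring: 226^2≡12, 226^4≡144, 226^8≡114, 226^16≡230, 226^32≡363, 226^64≡181 (mod 491).
226^123 = 226^(64+32+16+8+2+1) ≡ 305 (mod 491).
Check: 305² = 93025 ≡ 226 (mod 491). The two roots are 186 and 305.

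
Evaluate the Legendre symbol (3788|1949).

First reduce: 3788 ≡ 1839 (mod 1949).
Reciprocity: 1839 ≡ 3 and 1949 ≡ 1 (mod 4), so (1839/1949) = +(1949/1839).
Reduce top mod 1839: now compute (110/1839).
Pull out 2: since 1839 ≡ 7 (mod 8), (2/1839) = +1.
Reciprocity: 55 ≡ 3 and 1839 ≡ 3 (mod 4), so (55/1839) = −(1839/55).
Reduce top mod 55: now compute (24/55).
Pull out 2^3: since 55 ≡ 7 (mod 8), (2/55) = +1, so (2/55)^3 = +1.
Reciprocity: 3 ≡ 3 and 55 ≡ 3 (mod 4), so (3/55) = −(55/3).
Reduce top mod 3: now compute (1/3).
Reached (1/3) = 1. Collecting the sign flips along the way, the symbol is +1.

1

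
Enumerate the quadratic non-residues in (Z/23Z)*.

5,7,10,11,14,15,17,19,20,21,22

Square k = 1,…,11 (k and 23−k give the same square):
1²=1, 2²=4, 3²=9, 4²=16, 5²≡2, 6²≡13, 7²≡3, 8²≡18, 9²≡12, 10²≡8, 11²≡6 (mod 23).
The residues are {1, 2, 3, 4, 6, 8, 9, 12, 13, 16, 18}; the non-residues are the remaining 11 nonzero classes.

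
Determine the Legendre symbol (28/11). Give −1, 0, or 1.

-1

First reduce: 28 ≡ 6 (mod 11).
Pull out 2: since 11 ≡ 3 (mod 8), (2/11) = -1.
Reciprocity: 3 ≡ 3 and 11 ≡ 3 (mod 4), so (3/11) = −(11/3).
Reduce top mod 3: now compute (2/3).
Pull out 2: since 3 ≡ 3 (mod 8), (2/3) = -1.
Reached (1/3) = 1. Collecting the sign flips along the way, the symbol is -1.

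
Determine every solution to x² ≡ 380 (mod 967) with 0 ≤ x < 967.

Since 967 ≡ 3 (mod 4), a square root of 380 is 380^((967+1)/4) = 380^242 mod 967.
Repeated squaring: 380^2≡317, 380^4≡888, 380^8≡439, 380^16≡288, 380^32≡749, 380^64≡141, 380^128≡541 (mod 967).
380^242 = 380^(128+64+32+16+2) ≡ 185 (mod 967).
Check: 185² = 34225 ≡ 380 (mod 967). The two roots are 185 and 782.

185, 782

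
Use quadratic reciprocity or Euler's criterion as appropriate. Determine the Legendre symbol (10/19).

-1

Pull out 2: since 19 ≡ 3 (mod 8), (2/19) = -1.
Reciprocity: 5 ≡ 1 and 19 ≡ 3 (mod 4), so (5/19) = +(19/5).
Reduce top mod 5: now compute (4/5).
Pull out 2^2: since 5 ≡ 5 (mod 8), (2/5) = -1, so (2/5)^2 = +1.
Reached (1/5) = 1. Collecting the sign flips along the way, the symbol is -1.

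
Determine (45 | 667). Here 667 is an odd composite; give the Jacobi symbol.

-1

Reciprocity: 45 ≡ 1 and 667 ≡ 3 (mod 4), so (45/667) = +(667/45).
Reduce top mod 45: now compute (37/45).
Reciprocity: 37 ≡ 1 and 45 ≡ 1 (mod 4), so (37/45) = +(45/37).
Reduce top mod 37: now compute (8/37).
Pull out 2^3: since 37 ≡ 5 (mod 8), (2/37) = -1, so (2/37)^3 = -1.
Reached (1/37) = 1. Collecting the sign flips along the way, the symbol is -1.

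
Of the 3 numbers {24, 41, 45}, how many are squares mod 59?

2

(24/59) = -1 → non-residue.
(41/59) = +1 → QR.
(45/59) = +1 → QR.
Total quadratic residues among the 3: 2.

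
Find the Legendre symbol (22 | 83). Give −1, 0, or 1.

-1

Euler's criterion: (22/83) ≡ 22^41 (mod 83).
22^2 ≡ 69 (mod 83)
22^4 ≡ 30 (mod 83)
22^8 ≡ 70 (mod 83)
22^16 ≡ 3 (mod 83)
22^32 ≡ 9 (mod 83)
22^41 = 22^(32+8+1) ≡ 82 (mod 83).
Result is 82 ≡ −1, so (22/83) = −1.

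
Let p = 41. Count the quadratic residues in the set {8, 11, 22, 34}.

(8/41) = +1 → QR.
(11/41) = -1 → non-residue.
(22/41) = -1 → non-residue.
(34/41) = -1 → non-residue.
Total quadratic residues among the 4: 1.

1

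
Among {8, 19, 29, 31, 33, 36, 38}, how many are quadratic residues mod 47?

(8/47) = +1 → QR.
(19/47) = -1 → non-residue.
(29/47) = -1 → non-residue.
(31/47) = -1 → non-residue.
(33/47) = -1 → non-residue.
(36/47) = +1 → QR.
(38/47) = -1 → non-residue.
Total quadratic residues among the 7: 2.

2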